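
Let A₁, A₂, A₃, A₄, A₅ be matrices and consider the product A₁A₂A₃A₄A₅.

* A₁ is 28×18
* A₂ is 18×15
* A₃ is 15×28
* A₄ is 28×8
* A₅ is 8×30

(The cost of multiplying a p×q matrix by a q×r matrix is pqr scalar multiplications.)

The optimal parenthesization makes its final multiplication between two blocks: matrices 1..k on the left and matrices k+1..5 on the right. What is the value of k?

4

Adjacent pairs: A₁A₂ = 28·18·15 = 7560; A₂A₃ = 18·15·28 = 7560; A₃A₄ = 15·28·8 = 3360; A₄A₅ = 28·8·30 = 6720.
Length 3: A₁..A₃: k=1: 0+7560+28·18·28=21672; k=2: 7560+0+28·15·28=19320 → min 19320 | A₂..A₄: k=2: 0+3360+18·15·8=5520; k=3: 7560+0+18·28·8=11592 → min 5520 | A₃..A₅: k=3: 0+6720+15·28·30=19320; k=4: 3360+0+15·8·30=6960 → min 6960.
Length 4: A₁..A₄: k=1: 0+5520+28·18·8=9552; k=2: 7560+3360+28·15·8=14280; k=3: 19320+0+28·28·8=25592 → min 9552 | A₂..A₅: k=2: 0+6960+18·15·30=15060; k=3: 7560+6720+18·28·30=29400; k=4: 5520+0+18·8·30=9840 → min 9840.
Top-level splits: k=1: (A₁..A₁)·(A₂..A₅) → 0+9840+28·18·30 = 24960; k=2: (A₁..A₂)·(A₃..A₅) → 7560+6960+28·15·30 = 27120; k=3: (A₁..A₃)·(A₄..A₅) → 19320+6720+28·28·30 = 49560; k=4: (A₁..A₄)·(A₅..A₅) → 9552+0+28·8·30 = 16272.
Best split is after A₄, i.e. k = 4.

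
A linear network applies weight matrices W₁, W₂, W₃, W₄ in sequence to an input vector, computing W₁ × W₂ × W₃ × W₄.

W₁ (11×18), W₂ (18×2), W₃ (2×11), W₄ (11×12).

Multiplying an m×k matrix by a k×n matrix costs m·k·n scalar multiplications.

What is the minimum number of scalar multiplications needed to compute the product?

Adjacent pairs: W₁W₂ = 11·18·2 = 396; W₂W₃ = 18·2·11 = 396; W₃W₄ = 2·11·12 = 264.
Length 3: W₁..W₃: k=1: 0+396+11·18·11=2574; k=2: 396+0+11·2·11=638 → min 638 | W₂..W₄: k=2: 0+264+18·2·12=696; k=3: 396+0+18·11·12=2772 → min 696.
Length 4: W₁..W₄: k=1: 0+696+11·18·12=3072; k=2: 396+264+11·2·12=924; k=3: 638+0+11·11·12=2090 → min 924.
Optimal order: ((W₁ × W₂) × (W₃ × W₄)) with cost 924.

924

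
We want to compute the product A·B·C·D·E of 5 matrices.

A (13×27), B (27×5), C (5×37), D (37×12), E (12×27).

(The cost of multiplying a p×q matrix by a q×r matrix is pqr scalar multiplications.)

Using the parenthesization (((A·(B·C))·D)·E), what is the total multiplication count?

27966

(B·C): 27×5 by 5×37 → 27×37, cost 27·5·37 = 4995
(A·(B·C)): 13×27 by 27×37 → 13×37, cost 13·27·37 = 12987; cumulative 17982
((A·(B·C))·D): 13×37 by 37×12 → 13×12, cost 13·37·12 = 5772; cumulative 23754
(((A·(B·C))·D)·E): 13×12 by 12×27 → 13×27, cost 13·12·27 = 4212; cumulative 27966
Total: 27966 scalar multiplications.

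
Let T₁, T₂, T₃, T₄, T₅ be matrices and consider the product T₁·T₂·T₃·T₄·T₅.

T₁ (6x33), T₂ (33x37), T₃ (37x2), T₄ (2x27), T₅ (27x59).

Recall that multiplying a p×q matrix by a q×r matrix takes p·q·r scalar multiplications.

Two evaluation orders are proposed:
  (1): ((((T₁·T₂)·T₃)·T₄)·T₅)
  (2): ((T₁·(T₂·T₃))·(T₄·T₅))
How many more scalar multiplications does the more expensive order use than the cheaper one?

10920

Order (1) = ((((T₁·T₂)·T₃)·T₄)·T₅): (T₁·T₂): 6×33 by 33×37 → 6×37, cost 6·33·37 = 7326; ((T₁·T₂)·T₃): 6×37 by 37×2 → 6×2, cost 6·37·2 = 444; cumulative 7770; (((T₁·T₂)·T₃)·T₄): 6×2 by 2×27 → 6×27, cost 6·2·27 = 324; cumulative 8094; ((((T₁·T₂)·T₃)·T₄)·T₅): 6×27 by 27×59 → 6×59, cost 6·27·59 = 9558; cumulative 17652. Total 17652.
Order (2) = ((T₁·(T₂·T₃))·(T₄·T₅)): (T₂·T₃): 33×37 by 37×2 → 33×2, cost 33·37·2 = 2442; (T₁·(T₂·T₃)): 6×33 by 33×2 → 6×2, cost 6·33·2 = 396; cumulative 2838; (T₄·T₅): 2×27 by 27×59 → 2×59, cost 2·27·59 = 3186; ((T₁·(T₂·T₃))·(T₄·T₅)): 6×2 by 2×59 → 6×59, cost 6·2·59 = 708; cumulative 6732. Total 6732.
Difference: |17652 − 6732| = 10920.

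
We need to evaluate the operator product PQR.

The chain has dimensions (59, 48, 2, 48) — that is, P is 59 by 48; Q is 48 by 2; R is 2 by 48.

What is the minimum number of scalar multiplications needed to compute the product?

Order (P(QR)): (QR): 48×2 by 2×48 → 48×48, cost 48·2·48 = 4608; (P(QR)): 59×48 by 48×48 → 59×48, cost 59·48·48 = 135936; cumulative 140544. Total 140544.
Order ((PQ)R): (PQ): 59×48 by 48×2 → 59×2, cost 59·48·2 = 5664; ((PQ)R): 59×2 by 2×48 → 59×48, cost 59·2·48 = 5664; cumulative 11328. Total 11328.
Minimum: 11328.

11328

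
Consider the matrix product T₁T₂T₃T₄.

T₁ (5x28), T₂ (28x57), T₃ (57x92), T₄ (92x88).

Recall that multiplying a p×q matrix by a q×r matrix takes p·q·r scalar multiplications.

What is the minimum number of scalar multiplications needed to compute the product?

Adjacent pairs: T₁T₂ = 5·28·57 = 7980; T₂T₃ = 28·57·92 = 146832; T₃T₄ = 57·92·88 = 461472.
Length 3: T₁..T₃: k=1: 0+146832+5·28·92=159712; k=2: 7980+0+5·57·92=34200 → min 34200 | T₂..T₄: k=2: 0+461472+28·57·88=601920; k=3: 146832+0+28·92·88=373520 → min 373520.
Length 4: T₁..T₄: k=1: 0+373520+5·28·88=385840; k=2: 7980+461472+5·57·88=494532; k=3: 34200+0+5·92·88=74680 → min 74680.
Optimal order: (((T₁T₂)T₃)T₄) with cost 74680.

74680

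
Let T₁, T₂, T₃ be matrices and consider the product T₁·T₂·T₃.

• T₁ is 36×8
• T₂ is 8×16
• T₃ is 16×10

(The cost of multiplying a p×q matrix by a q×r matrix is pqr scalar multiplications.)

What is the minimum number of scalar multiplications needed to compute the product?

4160

Order (T₁·(T₂·T₃)): (T₂·T₃): 8×16 by 16×10 → 8×10, cost 8·16·10 = 1280; (T₁·(T₂·T₃)): 36×8 by 8×10 → 36×10, cost 36·8·10 = 2880; cumulative 4160. Total 4160.
Order ((T₁·T₂)·T₃): (T₁·T₂): 36×8 by 8×16 → 36×16, cost 36·8·16 = 4608; ((T₁·T₂)·T₃): 36×16 by 16×10 → 36×10, cost 36·16·10 = 5760; cumulative 10368. Total 10368.
Minimum: 4160.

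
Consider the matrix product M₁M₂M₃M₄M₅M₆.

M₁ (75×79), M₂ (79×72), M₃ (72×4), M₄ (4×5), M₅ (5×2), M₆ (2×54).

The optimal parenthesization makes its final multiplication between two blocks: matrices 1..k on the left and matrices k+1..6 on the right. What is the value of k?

Adjacent pairs: M₁M₂ = 75·79·72 = 426600; M₂M₃ = 79·72·4 = 22752; M₃M₄ = 72·4·5 = 1440; M₄M₅ = 4·5·2 = 40; M₅M₆ = 5·2·54 = 540.
Length 3: M₁..M₃: k=1: 0+22752+75·79·4=46452; k=2: 426600+0+75·72·4=448200 → min 46452 | M₂..M₄: k=2: 0+1440+79·72·5=29880; k=3: 22752+0+79·4·5=24332 → min 24332 | M₃..M₅: k=3: 0+40+72·4·2=616; k=4: 1440+0+72·5·2=2160 → min 616 | M₄..M₆: k=4: 0+540+4·5·54=1620; k=5: 40+0+4·2·54=472 → min 472.
Length 4: M₁..M₄: k=1: 0+24332+75·79·5=53957; k=2: 426600+1440+75·72·5=455040; k=3: 46452+0+75·4·5=47952 → min 47952 | M₂..M₅: k=2: 0+616+79·72·2=11992; k=3: 22752+40+79·4·2=23424; k=4: 24332+0+79·5·2=25122 → min 11992 | M₃..M₆: k=3: 0+472+72·4·54=16024; k=4: 1440+540+72·5·54=21420; k=5: 616+0+72·2·54=8392 → min 8392.
Length 5: M₁..M₅: k=1: 0+11992+75·79·2=23842; k=2: 426600+616+75·72·2=438016; k=3: 46452+40+75·4·2=47092; k=4: 47952+0+75·5·2=48702 → min 23842 | M₂..M₆: k=2: 0+8392+79·72·54=315544; k=3: 22752+472+79·4·54=40288; k=4: 24332+540+79·5·54=46202; k=5: 11992+0+79·2·54=20524 → min 20524.
Top-level splits: k=1: (M₁..M₁)·(M₂..M₆) → 0+20524+75·79·54 = 340474; k=2: (M₁..M₂)·(M₃..M₆) → 426600+8392+75·72·54 = 726592; k=3: (M₁..M₃)·(M₄..M₆) → 46452+472+75·4·54 = 63124; k=4: (M₁..M₄)·(M₅..M₆) → 47952+540+75·5·54 = 68742; k=5: (M₁..M₅)·(M₆..M₆) → 23842+0+75·2·54 = 31942.
Best split is after M₅, i.e. k = 5.

5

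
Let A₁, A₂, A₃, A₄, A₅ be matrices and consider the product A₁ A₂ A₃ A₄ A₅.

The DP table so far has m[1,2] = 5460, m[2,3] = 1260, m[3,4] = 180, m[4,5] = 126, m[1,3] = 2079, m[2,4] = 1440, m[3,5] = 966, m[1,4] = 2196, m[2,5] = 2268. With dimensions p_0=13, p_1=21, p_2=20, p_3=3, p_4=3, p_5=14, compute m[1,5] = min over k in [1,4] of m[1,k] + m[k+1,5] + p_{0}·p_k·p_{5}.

2742

m[1,5] = min over k∈[1,4] of m[1,k]+m[k+1,5]+p_{0}·p_k·p_{5}.
k=1: 0 + 2268 + 13·21·14 = 6090; k=2: 5460 + 966 + 13·20·14 = 10066; k=3: 2079 + 126 + 13·3·14 = 2751; k=4: 2196 + 0 + 13·3·14 = 2742.
Minimum: 2742 at k=4.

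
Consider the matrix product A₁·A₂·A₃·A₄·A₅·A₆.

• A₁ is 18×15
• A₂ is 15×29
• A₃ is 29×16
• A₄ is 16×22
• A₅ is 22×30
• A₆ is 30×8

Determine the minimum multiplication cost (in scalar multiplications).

Adjacent pairs: A₁A₂ = 18·15·29 = 7830; A₂A₃ = 15·29·16 = 6960; A₃A₄ = 29·16·22 = 10208; A₄A₅ = 16·22·30 = 10560; A₅A₆ = 22·30·8 = 5280.
Length 3: A₁..A₃: k=1: 0+6960+18·15·16=11280; k=2: 7830+0+18·29·16=16182 → min 11280 | A₂..A₄: k=2: 0+10208+15·29·22=19778; k=3: 6960+0+15·16·22=12240 → min 12240 | A₃..A₅: k=3: 0+10560+29·16·30=24480; k=4: 10208+0+29·22·30=29348 → min 24480 | A₄..A₆: k=4: 0+5280+16·22·8=8096; k=5: 10560+0+16·30·8=14400 → min 8096.
Length 4: A₁..A₄: k=1: 0+12240+18·15·22=18180; k=2: 7830+10208+18·29·22=29522; k=3: 11280+0+18·16·22=17616 → min 17616 | A₂..A₅: k=2: 0+24480+15·29·30=37530; k=3: 6960+10560+15·16·30=24720; k=4: 12240+0+15·22·30=22140 → min 22140 | A₃..A₆: k=3: 0+8096+29·16·8=11808; k=4: 10208+5280+29·22·8=20592; k=5: 24480+0+29·30·8=31440 → min 11808.
Length 5: A₁..A₅: k=1: 0+22140+18·15·30=30240; k=2: 7830+24480+18·29·30=47970; k=3: 11280+10560+18·16·30=30480; k=4: 17616+0+18·22·30=29496 → min 29496 | A₂..A₆: k=2: 0+11808+15·29·8=15288; k=3: 6960+8096+15·16·8=16976; k=4: 12240+5280+15·22·8=20160; k=5: 22140+0+15·30·8=25740 → min 15288.
Length 6: A₁..A₆: k=1: 0+15288+18·15·8=17448; k=2: 7830+11808+18·29·8=23814; k=3: 11280+8096+18·16·8=21680; k=4: 17616+5280+18·22·8=26064; k=5: 29496+0+18·30·8=33816 → min 17448.
Optimal order: (A₁·(A₂·(A₃·(A₄·(A₅·A₆))))) with cost 17448.

17448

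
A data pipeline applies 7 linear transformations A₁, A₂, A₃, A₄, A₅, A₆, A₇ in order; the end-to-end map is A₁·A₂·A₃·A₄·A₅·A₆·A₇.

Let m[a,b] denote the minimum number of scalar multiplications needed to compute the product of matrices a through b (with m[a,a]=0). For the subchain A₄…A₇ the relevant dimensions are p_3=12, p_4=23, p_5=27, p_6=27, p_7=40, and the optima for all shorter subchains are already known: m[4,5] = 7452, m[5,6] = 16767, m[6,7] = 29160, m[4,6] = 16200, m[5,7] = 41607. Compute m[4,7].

29160

m[4,7] = min over k∈[4,6] of m[4,k]+m[k+1,7]+p_{3}·p_k·p_{7}.
k=4: 0 + 41607 + 12·23·40 = 52647; k=5: 7452 + 29160 + 12·27·40 = 49572; k=6: 16200 + 0 + 12·27·40 = 29160.
Minimum: 29160 at k=6.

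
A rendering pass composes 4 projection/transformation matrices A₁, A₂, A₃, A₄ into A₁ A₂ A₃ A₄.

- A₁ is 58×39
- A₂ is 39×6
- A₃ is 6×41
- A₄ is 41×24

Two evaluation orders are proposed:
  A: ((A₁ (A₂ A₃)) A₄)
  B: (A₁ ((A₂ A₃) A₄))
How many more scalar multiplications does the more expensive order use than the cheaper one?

Order A = ((A₁ (A₂ A₃)) A₄): (A₂ A₃): 39×6 by 6×41 → 39×41, cost 39·6·41 = 9594; (A₁ (A₂ A₃)): 58×39 by 39×41 → 58×41, cost 58·39·41 = 92742; cumulative 102336; ((A₁ (A₂ A₃)) A₄): 58×41 by 41×24 → 58×24, cost 58·41·24 = 57072; cumulative 159408. Total 159408.
Order B = (A₁ ((A₂ A₃) A₄)): (A₂ A₃): 39×6 by 6×41 → 39×41, cost 39·6·41 = 9594; ((A₂ A₃) A₄): 39×41 by 41×24 → 39×24, cost 39·41·24 = 38376; cumulative 47970; (A₁ ((A₂ A₃) A₄)): 58×39 by 39×24 → 58×24, cost 58·39·24 = 54288; cumulative 102258. Total 102258.
Difference: |159408 − 102258| = 57150.

57150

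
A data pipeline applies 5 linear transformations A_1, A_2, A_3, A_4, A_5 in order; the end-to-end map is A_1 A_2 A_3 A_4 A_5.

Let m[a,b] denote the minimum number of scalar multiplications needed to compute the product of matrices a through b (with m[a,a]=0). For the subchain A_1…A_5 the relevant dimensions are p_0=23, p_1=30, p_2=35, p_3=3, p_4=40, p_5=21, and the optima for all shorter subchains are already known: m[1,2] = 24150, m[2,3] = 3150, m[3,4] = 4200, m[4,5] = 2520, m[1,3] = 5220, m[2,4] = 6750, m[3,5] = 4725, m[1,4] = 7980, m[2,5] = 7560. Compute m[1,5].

9189

m[1,5] = min over k∈[1,4] of m[1,k]+m[k+1,5]+p_{0}·p_k·p_{5}.
k=1: 0 + 7560 + 23·30·21 = 22050; k=2: 24150 + 4725 + 23·35·21 = 45780; k=3: 5220 + 2520 + 23·3·21 = 9189; k=4: 7980 + 0 + 23·40·21 = 27300.
Minimum: 9189 at k=3.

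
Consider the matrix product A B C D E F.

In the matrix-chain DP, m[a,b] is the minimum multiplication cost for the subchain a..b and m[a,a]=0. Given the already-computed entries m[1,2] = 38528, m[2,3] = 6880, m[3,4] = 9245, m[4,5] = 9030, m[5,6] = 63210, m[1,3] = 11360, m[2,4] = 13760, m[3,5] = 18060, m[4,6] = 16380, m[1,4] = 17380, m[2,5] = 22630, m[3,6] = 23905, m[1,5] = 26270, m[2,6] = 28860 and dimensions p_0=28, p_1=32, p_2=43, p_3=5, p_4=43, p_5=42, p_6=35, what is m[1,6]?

32640

m[1,6] = min over k∈[1,5] of m[1,k]+m[k+1,6]+p_{0}·p_k·p_{6}.
k=1: 0 + 28860 + 28·32·35 = 60220; k=2: 38528 + 23905 + 28·43·35 = 104573; k=3: 11360 + 16380 + 28·5·35 = 32640; k=4: 17380 + 63210 + 28·43·35 = 122730; k=5: 26270 + 0 + 28·42·35 = 67430.
Minimum: 32640 at k=3.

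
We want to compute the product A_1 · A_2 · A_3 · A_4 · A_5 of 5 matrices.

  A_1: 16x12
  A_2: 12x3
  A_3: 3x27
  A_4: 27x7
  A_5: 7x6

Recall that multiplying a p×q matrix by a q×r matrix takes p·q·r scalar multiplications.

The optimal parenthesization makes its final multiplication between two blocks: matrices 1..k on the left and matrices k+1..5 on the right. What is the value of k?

2

Adjacent pairs: A_1A_2 = 16·12·3 = 576; A_2A_3 = 12·3·27 = 972; A_3A_4 = 3·27·7 = 567; A_4A_5 = 27·7·6 = 1134.
Length 3: A_1..A_3: k=1: 0+972+16·12·27=6156; k=2: 576+0+16·3·27=1872 → min 1872 | A_2..A_4: k=2: 0+567+12·3·7=819; k=3: 972+0+12·27·7=3240 → min 819 | A_3..A_5: k=3: 0+1134+3·27·6=1620; k=4: 567+0+3·7·6=693 → min 693.
Length 4: A_1..A_4: k=1: 0+819+16·12·7=2163; k=2: 576+567+16·3·7=1479; k=3: 1872+0+16·27·7=4896 → min 1479 | A_2..A_5: k=2: 0+693+12·3·6=909; k=3: 972+1134+12·27·6=4050; k=4: 819+0+12·7·6=1323 → min 909.
Top-level splits: k=1: (A_1..A_1)·(A_2..A_5) → 0+909+16·12·6 = 2061; k=2: (A_1..A_2)·(A_3..A_5) → 576+693+16·3·6 = 1557; k=3: (A_1..A_3)·(A_4..A_5) → 1872+1134+16·27·6 = 5598; k=4: (A_1..A_4)·(A_5..A_5) → 1479+0+16·7·6 = 2151.
Best split is after A_2, i.e. k = 2.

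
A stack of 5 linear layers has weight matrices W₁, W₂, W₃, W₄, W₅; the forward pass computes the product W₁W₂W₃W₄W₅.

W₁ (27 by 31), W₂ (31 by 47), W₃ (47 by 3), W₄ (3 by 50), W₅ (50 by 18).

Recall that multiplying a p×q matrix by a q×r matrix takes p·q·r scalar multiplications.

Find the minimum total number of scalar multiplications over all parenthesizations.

Adjacent pairs: W₁W₂ = 27·31·47 = 39339; W₂W₃ = 31·47·3 = 4371; W₃W₄ = 47·3·50 = 7050; W₄W₅ = 3·50·18 = 2700.
Length 3: W₁..W₃: k=1: 0+4371+27·31·3=6882; k=2: 39339+0+27·47·3=43146 → min 6882 | W₂..W₄: k=2: 0+7050+31·47·50=79900; k=3: 4371+0+31·3·50=9021 → min 9021 | W₃..W₅: k=3: 0+2700+47·3·18=5238; k=4: 7050+0+47·50·18=49350 → min 5238.
Length 4: W₁..W₄: k=1: 0+9021+27·31·50=50871; k=2: 39339+7050+27·47·50=109839; k=3: 6882+0+27·3·50=10932 → min 10932 | W₂..W₅: k=2: 0+5238+31·47·18=31464; k=3: 4371+2700+31·3·18=8745; k=4: 9021+0+31·50·18=36921 → min 8745.
Length 5: W₁..W₅: k=1: 0+8745+27·31·18=23811; k=2: 39339+5238+27·47·18=67419; k=3: 6882+2700+27·3·18=11040; k=4: 10932+0+27·50·18=35232 → min 11040.
Optimal order: ((W₁(W₂W₃))(W₄W₅)) with cost 11040.

11040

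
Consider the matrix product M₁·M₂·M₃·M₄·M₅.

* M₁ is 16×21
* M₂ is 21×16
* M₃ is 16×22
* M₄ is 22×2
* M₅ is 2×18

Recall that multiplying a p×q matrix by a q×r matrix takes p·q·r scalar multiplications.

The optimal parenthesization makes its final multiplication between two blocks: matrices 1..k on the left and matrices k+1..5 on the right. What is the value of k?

Adjacent pairs: M₁M₂ = 16·21·16 = 5376; M₂M₃ = 21·16·22 = 7392; M₃M₄ = 16·22·2 = 704; M₄M₅ = 22·2·18 = 792.
Length 3: M₁..M₃: k=1: 0+7392+16·21·22=14784; k=2: 5376+0+16·16·22=11008 → min 11008 | M₂..M₄: k=2: 0+704+21·16·2=1376; k=3: 7392+0+21·22·2=8316 → min 1376 | M₃..M₅: k=3: 0+792+16·22·18=7128; k=4: 704+0+16·2·18=1280 → min 1280.
Length 4: M₁..M₄: k=1: 0+1376+16·21·2=2048; k=2: 5376+704+16·16·2=6592; k=3: 11008+0+16·22·2=11712 → min 2048 | M₂..M₅: k=2: 0+1280+21·16·18=7328; k=3: 7392+792+21·22·18=16500; k=4: 1376+0+21·2·18=2132 → min 2132.
Top-level splits: k=1: (M₁..M₁)·(M₂..M₅) → 0+2132+16·21·18 = 8180; k=2: (M₁..M₂)·(M₃..M₅) → 5376+1280+16·16·18 = 11264; k=3: (M₁..M₃)·(M₄..M₅) → 11008+792+16·22·18 = 18136; k=4: (M₁..M₄)·(M₅..M₅) → 2048+0+16·2·18 = 2624.
Best split is after M₄, i.e. k = 4.

4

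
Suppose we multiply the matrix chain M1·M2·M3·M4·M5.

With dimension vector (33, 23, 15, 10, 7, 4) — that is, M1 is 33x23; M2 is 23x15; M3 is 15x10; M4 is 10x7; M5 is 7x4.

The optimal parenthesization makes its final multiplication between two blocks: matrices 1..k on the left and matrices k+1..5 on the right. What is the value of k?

1

Adjacent pairs: M1M2 = 33·23·15 = 11385; M2M3 = 23·15·10 = 3450; M3M4 = 15·10·7 = 1050; M4M5 = 10·7·4 = 280.
Length 3: M1..M3: k=1: 0+3450+33·23·10=11040; k=2: 11385+0+33·15·10=16335 → min 11040 | M2..M4: k=2: 0+1050+23·15·7=3465; k=3: 3450+0+23·10·7=5060 → min 3465 | M3..M5: k=3: 0+280+15·10·4=880; k=4: 1050+0+15·7·4=1470 → min 880.
Length 4: M1..M4: k=1: 0+3465+33·23·7=8778; k=2: 11385+1050+33·15·7=15900; k=3: 11040+0+33·10·7=13350 → min 8778 | M2..M5: k=2: 0+880+23·15·4=2260; k=3: 3450+280+23·10·4=4650; k=4: 3465+0+23·7·4=4109 → min 2260.
Top-level splits: k=1: (M1..M1)·(M2..M5) → 0+2260+33·23·4 = 5296; k=2: (M1..M2)·(M3..M5) → 11385+880+33·15·4 = 14245; k=3: (M1..M3)·(M4..M5) → 11040+280+33·10·4 = 12640; k=4: (M1..M4)·(M5..M5) → 8778+0+33·7·4 = 9702.
Best split is after M1, i.e. k = 1.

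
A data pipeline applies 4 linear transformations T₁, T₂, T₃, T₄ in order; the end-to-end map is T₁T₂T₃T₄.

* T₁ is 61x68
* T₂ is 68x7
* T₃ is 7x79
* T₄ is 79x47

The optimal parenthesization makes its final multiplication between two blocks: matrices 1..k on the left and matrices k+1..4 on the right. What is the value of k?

2

Adjacent pairs: T₁T₂ = 61·68·7 = 29036; T₂T₃ = 68·7·79 = 37604; T₃T₄ = 7·79·47 = 25991.
Length 3: T₁..T₃: k=1: 0+37604+61·68·79=365296; k=2: 29036+0+61·7·79=62769 → min 62769 | T₂..T₄: k=2: 0+25991+68·7·47=48363; k=3: 37604+0+68·79·47=290088 → min 48363.
Top-level splits: k=1: (T₁..T₁)·(T₂..T₄) → 0+48363+61·68·47 = 243319; k=2: (T₁..T₂)·(T₃..T₄) → 29036+25991+61·7·47 = 75096; k=3: (T₁..T₃)·(T₄..T₄) → 62769+0+61·79·47 = 289262.
Best split is after T₂, i.e. k = 2.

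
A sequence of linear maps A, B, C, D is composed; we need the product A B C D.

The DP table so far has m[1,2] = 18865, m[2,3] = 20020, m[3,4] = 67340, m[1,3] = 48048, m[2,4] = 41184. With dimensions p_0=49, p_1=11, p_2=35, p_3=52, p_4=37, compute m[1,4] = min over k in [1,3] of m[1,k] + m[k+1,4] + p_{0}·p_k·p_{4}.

61127

m[1,4] = min over k∈[1,3] of m[1,k]+m[k+1,4]+p_{0}·p_k·p_{4}.
k=1: 0 + 41184 + 49·11·37 = 61127; k=2: 18865 + 67340 + 49·35·37 = 149660; k=3: 48048 + 0 + 49·52·37 = 142324.
Minimum: 61127 at k=1.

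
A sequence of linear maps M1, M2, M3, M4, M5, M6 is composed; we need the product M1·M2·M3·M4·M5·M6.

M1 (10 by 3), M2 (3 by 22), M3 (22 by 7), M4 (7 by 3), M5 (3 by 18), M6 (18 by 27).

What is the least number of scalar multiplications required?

Adjacent pairs: M1M2 = 10·3·22 = 660; M2M3 = 3·22·7 = 462; M3M4 = 22·7·3 = 462; M4M5 = 7·3·18 = 378; M5M6 = 3·18·27 = 1458.
Length 3: M1..M3: k=1: 0+462+10·3·7=672; k=2: 660+0+10·22·7=2200 → min 672 | M2..M4: k=2: 0+462+3·22·3=660; k=3: 462+0+3·7·3=525 → min 525 | M3..M5: k=3: 0+378+22·7·18=3150; k=4: 462+0+22·3·18=1650 → min 1650 | M4..M6: k=4: 0+1458+7·3·27=2025; k=5: 378+0+7·18·27=3780 → min 2025.
Length 4: M1..M4: k=1: 0+525+10·3·3=615; k=2: 660+462+10·22·3=1782; k=3: 672+0+10·7·3=882 → min 615 | M2..M5: k=2: 0+1650+3·22·18=2838; k=3: 462+378+3·7·18=1218; k=4: 525+0+3·3·18=687 → min 687 | M3..M6: k=3: 0+2025+22·7·27=6183; k=4: 462+1458+22·3·27=3702; k=5: 1650+0+22·18·27=12342 → min 3702.
Length 5: M1..M5: k=1: 0+687+10·3·18=1227; k=2: 660+1650+10·22·18=6270; k=3: 672+378+10·7·18=2310; k=4: 615+0+10·3·18=1155 → min 1155 | M2..M6: k=2: 0+3702+3·22·27=5484; k=3: 462+2025+3·7·27=3054; k=4: 525+1458+3·3·27=2226; k=5: 687+0+3·18·27=2145 → min 2145.
Length 6: M1..M6: k=1: 0+2145+10·3·27=2955; k=2: 660+3702+10·22·27=10302; k=3: 672+2025+10·7·27=4587; k=4: 615+1458+10·3·27=2883; k=5: 1155+0+10·18·27=6015 → min 2883.
Optimal order: ((M1·((M2·M3)·M4))·(M5·M6)) with cost 2883.

2883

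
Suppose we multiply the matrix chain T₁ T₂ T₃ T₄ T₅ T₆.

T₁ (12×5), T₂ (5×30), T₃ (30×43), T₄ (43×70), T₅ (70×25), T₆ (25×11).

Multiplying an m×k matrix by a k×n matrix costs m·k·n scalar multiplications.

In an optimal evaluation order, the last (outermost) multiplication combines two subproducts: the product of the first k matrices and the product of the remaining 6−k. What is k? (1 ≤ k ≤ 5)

1

Adjacent pairs: T₁T₂ = 12·5·30 = 1800; T₂T₃ = 5·30·43 = 6450; T₃T₄ = 30·43·70 = 90300; T₄T₅ = 43·70·25 = 75250; T₅T₆ = 70·25·11 = 19250.
Length 3: T₁..T₃: k=1: 0+6450+12·5·43=9030; k=2: 1800+0+12·30·43=17280 → min 9030 | T₂..T₄: k=2: 0+90300+5·30·70=100800; k=3: 6450+0+5·43·70=21500 → min 21500 | T₃..T₅: k=3: 0+75250+30·43·25=107500; k=4: 90300+0+30·70·25=142800 → min 107500 | T₄..T₆: k=4: 0+19250+43·70·11=52360; k=5: 75250+0+43·25·11=87075 → min 52360.
Length 4: T₁..T₄: k=1: 0+21500+12·5·70=25700; k=2: 1800+90300+12·30·70=117300; k=3: 9030+0+12·43·70=45150 → min 25700 | T₂..T₅: k=2: 0+107500+5·30·25=111250; k=3: 6450+75250+5·43·25=87075; k=4: 21500+0+5·70·25=30250 → min 30250 | T₃..T₆: k=3: 0+52360+30·43·11=66550; k=4: 90300+19250+30·70·11=132650; k=5: 107500+0+30·25·11=115750 → min 66550.
Length 5: T₁..T₅: k=1: 0+30250+12·5·25=31750; k=2: 1800+107500+12·30·25=118300; k=3: 9030+75250+12·43·25=97180; k=4: 25700+0+12·70·25=46700 → min 31750 | T₂..T₆: k=2: 0+66550+5·30·11=68200; k=3: 6450+52360+5·43·11=61175; k=4: 21500+19250+5·70·11=44600; k=5: 30250+0+5·25·11=31625 → min 31625.
Top-level splits: k=1: (T₁..T₁)·(T₂..T₆) → 0+31625+12·5·11 = 32285; k=2: (T₁..T₂)·(T₃..T₆) → 1800+66550+12·30·11 = 72310; k=3: (T₁..T₃)·(T₄..T₆) → 9030+52360+12·43·11 = 67066; k=4: (T₁..T₄)·(T₅..T₆) → 25700+19250+12·70·11 = 54190; k=5: (T₁..T₅)·(T₆..T₆) → 31750+0+12·25·11 = 35050.
Best split is after T₁, i.e. k = 1.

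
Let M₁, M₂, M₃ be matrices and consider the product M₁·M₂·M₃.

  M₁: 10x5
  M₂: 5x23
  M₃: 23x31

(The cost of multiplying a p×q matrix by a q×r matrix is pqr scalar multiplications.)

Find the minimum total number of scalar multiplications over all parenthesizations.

Order (M₁·(M₂·M₃)): (M₂·M₃): 5×23 by 23×31 → 5×31, cost 5·23·31 = 3565; (M₁·(M₂·M₃)): 10×5 by 5×31 → 10×31, cost 10·5·31 = 1550; cumulative 5115. Total 5115.
Order ((M₁·M₂)·M₃): (M₁·M₂): 10×5 by 5×23 → 10×23, cost 10·5·23 = 1150; ((M₁·M₂)·M₃): 10×23 by 23×31 → 10×31, cost 10·23·31 = 7130; cumulative 8280. Total 8280.
Minimum: 5115.

5115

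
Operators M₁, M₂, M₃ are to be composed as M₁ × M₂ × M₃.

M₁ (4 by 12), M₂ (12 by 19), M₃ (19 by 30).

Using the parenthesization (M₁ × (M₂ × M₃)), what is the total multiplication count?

8280

(M₂ × M₃): 12×19 by 19×30 → 12×30, cost 12·19·30 = 6840
(M₁ × (M₂ × M₃)): 4×12 by 12×30 → 4×30, cost 4·12·30 = 1440; cumulative 8280
Total: 8280 scalar multiplications.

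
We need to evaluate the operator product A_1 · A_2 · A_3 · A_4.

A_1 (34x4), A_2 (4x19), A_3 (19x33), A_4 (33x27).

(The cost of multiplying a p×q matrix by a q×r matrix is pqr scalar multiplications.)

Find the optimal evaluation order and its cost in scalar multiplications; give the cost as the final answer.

9744

Adjacent pairs: A_1A_2 = 34·4·19 = 2584; A_2A_3 = 4·19·33 = 2508; A_3A_4 = 19·33·27 = 16929.
Length 3: A_1..A_3: k=1: 0+2508+34·4·33=6996; k=2: 2584+0+34·19·33=23902 → min 6996 | A_2..A_4: k=2: 0+16929+4·19·27=18981; k=3: 2508+0+4·33·27=6072 → min 6072.
Length 4: A_1..A_4: k=1: 0+6072+34·4·27=9744; k=2: 2584+16929+34·19·27=36955; k=3: 6996+0+34·33·27=37290 → min 9744.
Optimal parenthesization: (A_1 · ((A_2 · A_3) · A_4)) with cost 9744.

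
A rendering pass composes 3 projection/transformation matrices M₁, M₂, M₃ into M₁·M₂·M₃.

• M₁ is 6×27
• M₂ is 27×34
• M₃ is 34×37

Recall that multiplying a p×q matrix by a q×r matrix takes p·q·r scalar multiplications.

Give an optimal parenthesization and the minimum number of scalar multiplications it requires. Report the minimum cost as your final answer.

(M₁·(M₂·M₃)): cost 39960.
((M₁·M₂)·M₃): cost 13056.
Optimal: ((M₁·M₂)·M₃) with cost 13056.

13056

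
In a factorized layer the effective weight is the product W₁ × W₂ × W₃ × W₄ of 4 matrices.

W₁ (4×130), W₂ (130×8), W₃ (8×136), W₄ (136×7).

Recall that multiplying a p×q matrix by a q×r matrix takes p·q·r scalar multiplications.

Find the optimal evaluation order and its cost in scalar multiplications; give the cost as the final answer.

Adjacent pairs: W₁W₂ = 4·130·8 = 4160; W₂W₃ = 130·8·136 = 141440; W₃W₄ = 8·136·7 = 7616.
Length 3: W₁..W₃: k=1: 0+141440+4·130·136=212160; k=2: 4160+0+4·8·136=8512 → min 8512 | W₂..W₄: k=2: 0+7616+130·8·7=14896; k=3: 141440+0+130·136·7=265200 → min 14896.
Length 4: W₁..W₄: k=1: 0+14896+4·130·7=18536; k=2: 4160+7616+4·8·7=12000; k=3: 8512+0+4·136·7=12320 → min 12000.
Optimal parenthesization: ((W₁ × W₂) × (W₃ × W₄)) with cost 12000.

12000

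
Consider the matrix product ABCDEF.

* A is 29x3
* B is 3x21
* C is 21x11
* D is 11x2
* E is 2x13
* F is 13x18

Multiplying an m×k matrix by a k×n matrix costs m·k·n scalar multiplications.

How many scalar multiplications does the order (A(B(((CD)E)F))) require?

(CD): 21×11 by 11×2 → 21×2, cost 21·11·2 = 462
((CD)E): 21×2 by 2×13 → 21×13, cost 21·2·13 = 546; cumulative 1008
(((CD)E)F): 21×13 by 13×18 → 21×18, cost 21·13·18 = 4914; cumulative 5922
(B(((CD)E)F)): 3×21 by 21×18 → 3×18, cost 3·21·18 = 1134; cumulative 7056
(A(B(((CD)E)F))): 29×3 by 3×18 → 29×18, cost 29·3·18 = 1566; cumulative 8622
Total: 8622 scalar multiplications.

8622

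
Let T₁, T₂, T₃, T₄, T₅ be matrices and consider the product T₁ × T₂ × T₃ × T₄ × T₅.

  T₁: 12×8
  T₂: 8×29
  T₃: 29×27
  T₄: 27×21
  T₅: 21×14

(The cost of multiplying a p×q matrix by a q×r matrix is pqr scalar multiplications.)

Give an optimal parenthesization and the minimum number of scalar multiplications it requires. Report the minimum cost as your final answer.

14496

Adjacent pairs: T₁T₂ = 12·8·29 = 2784; T₂T₃ = 8·29·27 = 6264; T₃T₄ = 29·27·21 = 16443; T₄T₅ = 27·21·14 = 7938.
Length 3: T₁..T₃: k=1: 0+6264+12·8·27=8856; k=2: 2784+0+12·29·27=12180 → min 8856 | T₂..T₄: k=2: 0+16443+8·29·21=21315; k=3: 6264+0+8·27·21=10800 → min 10800 | T₃..T₅: k=3: 0+7938+29·27·14=18900; k=4: 16443+0+29·21·14=24969 → min 18900.
Length 4: T₁..T₄: k=1: 0+10800+12·8·21=12816; k=2: 2784+16443+12·29·21=26535; k=3: 8856+0+12·27·21=15660 → min 12816 | T₂..T₅: k=2: 0+18900+8·29·14=22148; k=3: 6264+7938+8·27·14=17226; k=4: 10800+0+8·21·14=13152 → min 13152.
Length 5: T₁..T₅: k=1: 0+13152+12·8·14=14496; k=2: 2784+18900+12·29·14=26556; k=3: 8856+7938+12·27·14=21330; k=4: 12816+0+12·21·14=16344 → min 14496.
Optimal parenthesization: (T₁ × (((T₂ × T₃) × T₄) × T₅)) with cost 14496.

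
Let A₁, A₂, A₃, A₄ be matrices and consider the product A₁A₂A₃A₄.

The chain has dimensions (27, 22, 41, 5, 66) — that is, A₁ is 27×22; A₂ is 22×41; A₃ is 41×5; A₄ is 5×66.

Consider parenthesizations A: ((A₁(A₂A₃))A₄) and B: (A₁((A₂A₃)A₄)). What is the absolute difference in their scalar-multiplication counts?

Order A = ((A₁(A₂A₃))A₄): (A₂A₃): 22×41 by 41×5 → 22×5, cost 22·41·5 = 4510; (A₁(A₂A₃)): 27×22 by 22×5 → 27×5, cost 27·22·5 = 2970; cumulative 7480; ((A₁(A₂A₃))A₄): 27×5 by 5×66 → 27×66, cost 27·5·66 = 8910; cumulative 16390. Total 16390.
Order B = (A₁((A₂A₃)A₄)): (A₂A₃): 22×41 by 41×5 → 22×5, cost 22·41·5 = 4510; ((A₂A₃)A₄): 22×5 by 5×66 → 22×66, cost 22·5·66 = 7260; cumulative 11770; (A₁((A₂A₃)A₄)): 27×22 by 22×66 → 27×66, cost 27·22·66 = 39204; cumulative 50974. Total 50974.
Difference: |16390 − 50974| = 34584.

34584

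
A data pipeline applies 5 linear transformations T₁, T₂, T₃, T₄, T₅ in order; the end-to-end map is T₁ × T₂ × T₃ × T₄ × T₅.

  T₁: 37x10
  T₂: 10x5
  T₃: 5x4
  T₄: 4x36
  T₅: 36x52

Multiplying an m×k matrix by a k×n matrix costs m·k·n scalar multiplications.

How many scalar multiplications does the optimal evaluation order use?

16864

Adjacent pairs: T₁T₂ = 37·10·5 = 1850; T₂T₃ = 10·5·4 = 200; T₃T₄ = 5·4·36 = 720; T₄T₅ = 4·36·52 = 7488.
Length 3: T₁..T₃: k=1: 0+200+37·10·4=1680; k=2: 1850+0+37·5·4=2590 → min 1680 | T₂..T₄: k=2: 0+720+10·5·36=2520; k=3: 200+0+10·4·36=1640 → min 1640 | T₃..T₅: k=3: 0+7488+5·4·52=8528; k=4: 720+0+5·36·52=10080 → min 8528.
Length 4: T₁..T₄: k=1: 0+1640+37·10·36=14960; k=2: 1850+720+37·5·36=9230; k=3: 1680+0+37·4·36=7008 → min 7008 | T₂..T₅: k=2: 0+8528+10·5·52=11128; k=3: 200+7488+10·4·52=9768; k=4: 1640+0+10·36·52=20360 → min 9768.
Length 5: T₁..T₅: k=1: 0+9768+37·10·52=29008; k=2: 1850+8528+37·5·52=19998; k=3: 1680+7488+37·4·52=16864; k=4: 7008+0+37·36·52=76272 → min 16864.
Optimal order: ((T₁ × (T₂ × T₃)) × (T₄ × T₅)) with cost 16864.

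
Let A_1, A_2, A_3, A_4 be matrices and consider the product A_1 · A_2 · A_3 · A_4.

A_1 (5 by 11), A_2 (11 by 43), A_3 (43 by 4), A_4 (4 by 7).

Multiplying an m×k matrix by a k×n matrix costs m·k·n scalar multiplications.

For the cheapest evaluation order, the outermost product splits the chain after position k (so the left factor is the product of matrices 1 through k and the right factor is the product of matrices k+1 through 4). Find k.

Adjacent pairs: A_1A_2 = 5·11·43 = 2365; A_2A_3 = 11·43·4 = 1892; A_3A_4 = 43·4·7 = 1204.
Length 3: A_1..A_3: k=1: 0+1892+5·11·4=2112; k=2: 2365+0+5·43·4=3225 → min 2112 | A_2..A_4: k=2: 0+1204+11·43·7=4515; k=3: 1892+0+11·4·7=2200 → min 2200.
Top-level splits: k=1: (A_1..A_1)·(A_2..A_4) → 0+2200+5·11·7 = 2585; k=2: (A_1..A_2)·(A_3..A_4) → 2365+1204+5·43·7 = 5074; k=3: (A_1..A_3)·(A_4..A_4) → 2112+0+5·4·7 = 2252.
Best split is after A_3, i.e. k = 3.

3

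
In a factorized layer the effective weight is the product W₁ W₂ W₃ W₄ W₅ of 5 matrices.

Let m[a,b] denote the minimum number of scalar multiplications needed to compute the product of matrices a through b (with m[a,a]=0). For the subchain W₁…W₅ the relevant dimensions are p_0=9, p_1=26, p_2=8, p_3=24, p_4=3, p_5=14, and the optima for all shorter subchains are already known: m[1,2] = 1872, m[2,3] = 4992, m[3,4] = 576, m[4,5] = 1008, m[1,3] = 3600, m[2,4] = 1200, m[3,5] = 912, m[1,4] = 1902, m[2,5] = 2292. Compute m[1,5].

2280

m[1,5] = min over k∈[1,4] of m[1,k]+m[k+1,5]+p_{0}·p_k·p_{5}.
k=1: 0 + 2292 + 9·26·14 = 5568; k=2: 1872 + 912 + 9·8·14 = 3792; k=3: 3600 + 1008 + 9·24·14 = 7632; k=4: 1902 + 0 + 9·3·14 = 2280.
Minimum: 2280 at k=4.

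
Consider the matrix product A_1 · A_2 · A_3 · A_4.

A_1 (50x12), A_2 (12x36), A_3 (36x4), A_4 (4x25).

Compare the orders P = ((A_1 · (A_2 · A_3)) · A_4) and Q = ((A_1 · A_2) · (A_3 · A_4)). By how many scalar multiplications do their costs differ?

Order P = ((A_1 · (A_2 · A_3)) · A_4): (A_2 · A_3): 12×36 by 36×4 → 12×4, cost 12·36·4 = 1728; (A_1 · (A_2 · A_3)): 50×12 by 12×4 → 50×4, cost 50·12·4 = 2400; cumulative 4128; ((A_1 · (A_2 · A_3)) · A_4): 50×4 by 4×25 → 50×25, cost 50·4·25 = 5000; cumulative 9128. Total 9128.
Order Q = ((A_1 · A_2) · (A_3 · A_4)): (A_1 · A_2): 50×12 by 12×36 → 50×36, cost 50·12·36 = 21600; (A_3 · A_4): 36×4 by 4×25 → 36×25, cost 36·4·25 = 3600; ((A_1 · A_2) · (A_3 · A_4)): 50×36 by 36×25 → 50×25, cost 50·36·25 = 45000; cumulative 70200. Total 70200.
Difference: |9128 − 70200| = 61072.

61072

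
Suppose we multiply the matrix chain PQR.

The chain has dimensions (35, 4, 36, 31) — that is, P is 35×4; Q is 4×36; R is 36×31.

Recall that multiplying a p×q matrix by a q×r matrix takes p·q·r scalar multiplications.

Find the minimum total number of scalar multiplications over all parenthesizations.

Order (P(QR)): (QR): 4×36 by 36×31 → 4×31, cost 4·36·31 = 4464; (P(QR)): 35×4 by 4×31 → 35×31, cost 35·4·31 = 4340; cumulative 8804. Total 8804.
Order ((PQ)R): (PQ): 35×4 by 4×36 → 35×36, cost 35·4·36 = 5040; ((PQ)R): 35×36 by 36×31 → 35×31, cost 35·36·31 = 39060; cumulative 44100. Total 44100.
Minimum: 8804.

8804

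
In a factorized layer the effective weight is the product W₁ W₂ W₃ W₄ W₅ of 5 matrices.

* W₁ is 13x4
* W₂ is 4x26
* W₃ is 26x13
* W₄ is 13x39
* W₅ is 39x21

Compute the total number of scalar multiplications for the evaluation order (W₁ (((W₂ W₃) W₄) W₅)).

7748

(W₂ W₃): 4×26 by 26×13 → 4×13, cost 4·26·13 = 1352
((W₂ W₃) W₄): 4×13 by 13×39 → 4×39, cost 4·13·39 = 2028; cumulative 3380
(((W₂ W₃) W₄) W₅): 4×39 by 39×21 → 4×21, cost 4·39·21 = 3276; cumulative 6656
(W₁ (((W₂ W₃) W₄) W₅)): 13×4 by 4×21 → 13×21, cost 13·4·21 = 1092; cumulative 7748
Total: 7748 scalar multiplications.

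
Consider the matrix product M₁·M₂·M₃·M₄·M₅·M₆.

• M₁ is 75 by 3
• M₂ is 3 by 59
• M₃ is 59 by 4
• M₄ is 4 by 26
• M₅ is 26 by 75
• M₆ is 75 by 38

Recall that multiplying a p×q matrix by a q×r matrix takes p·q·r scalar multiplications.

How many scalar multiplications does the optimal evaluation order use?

23970

Adjacent pairs: M₁M₂ = 75·3·59 = 13275; M₂M₃ = 3·59·4 = 708; M₃M₄ = 59·4·26 = 6136; M₄M₅ = 4·26·75 = 7800; M₅M₆ = 26·75·38 = 74100.
Length 3: M₁..M₃: k=1: 0+708+75·3·4=1608; k=2: 13275+0+75·59·4=30975 → min 1608 | M₂..M₄: k=2: 0+6136+3·59·26=10738; k=3: 708+0+3·4·26=1020 → min 1020 | M₃..M₅: k=3: 0+7800+59·4·75=25500; k=4: 6136+0+59·26·75=121186 → min 25500 | M₄..M₆: k=4: 0+74100+4·26·38=78052; k=5: 7800+0+4·75·38=19200 → min 19200.
Length 4: M₁..M₄: k=1: 0+1020+75·3·26=6870; k=2: 13275+6136+75·59·26=134461; k=3: 1608+0+75·4·26=9408 → min 6870 | M₂..M₅: k=2: 0+25500+3·59·75=38775; k=3: 708+7800+3·4·75=9408; k=4: 1020+0+3·26·75=6870 → min 6870 | M₃..M₆: k=3: 0+19200+59·4·38=28168; k=4: 6136+74100+59·26·38=138528; k=5: 25500+0+59·75·38=193650 → min 28168.
Length 5: M₁..M₅: k=1: 0+6870+75·3·75=23745; k=2: 13275+25500+75·59·75=370650; k=3: 1608+7800+75·4·75=31908; k=4: 6870+0+75·26·75=153120 → min 23745 | M₂..M₆: k=2: 0+28168+3·59·38=34894; k=3: 708+19200+3·4·38=20364; k=4: 1020+74100+3·26·38=78084; k=5: 6870+0+3·75·38=15420 → min 15420.
Length 6: M₁..M₆: k=1: 0+15420+75·3·38=23970; k=2: 13275+28168+75·59·38=209593; k=3: 1608+19200+75·4·38=32208; k=4: 6870+74100+75·26·38=155070; k=5: 23745+0+75·75·38=237495 → min 23970.
Optimal order: (M₁·((((M₂·M₃)·M₄)·M₅)·M₆)) with cost 23970.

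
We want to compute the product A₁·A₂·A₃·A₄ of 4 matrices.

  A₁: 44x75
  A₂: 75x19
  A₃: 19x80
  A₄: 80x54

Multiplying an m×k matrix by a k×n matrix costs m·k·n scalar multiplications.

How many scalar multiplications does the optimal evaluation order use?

189924

Adjacent pairs: A₁A₂ = 44·75·19 = 62700; A₂A₃ = 75·19·80 = 114000; A₃A₄ = 19·80·54 = 82080.
Length 3: A₁..A₃: k=1: 0+114000+44·75·80=378000; k=2: 62700+0+44·19·80=129580 → min 129580 | A₂..A₄: k=2: 0+82080+75·19·54=159030; k=3: 114000+0+75·80·54=438000 → min 159030.
Length 4: A₁..A₄: k=1: 0+159030+44·75·54=337230; k=2: 62700+82080+44·19·54=189924; k=3: 129580+0+44·80·54=319660 → min 189924.
Optimal order: ((A₁·A₂)·(A₃·A₄)) with cost 189924.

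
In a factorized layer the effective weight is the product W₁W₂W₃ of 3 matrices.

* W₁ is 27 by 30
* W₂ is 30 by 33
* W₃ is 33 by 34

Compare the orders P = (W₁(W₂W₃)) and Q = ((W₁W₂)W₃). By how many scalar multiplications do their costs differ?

Order P = (W₁(W₂W₃)): (W₂W₃): 30×33 by 33×34 → 30×34, cost 30·33·34 = 33660; (W₁(W₂W₃)): 27×30 by 30×34 → 27×34, cost 27·30·34 = 27540; cumulative 61200. Total 61200.
Order Q = ((W₁W₂)W₃): (W₁W₂): 27×30 by 30×33 → 27×33, cost 27·30·33 = 26730; ((W₁W₂)W₃): 27×33 by 33×34 → 27×34, cost 27·33·34 = 30294; cumulative 57024. Total 57024.
Difference: |61200 − 57024| = 4176.

4176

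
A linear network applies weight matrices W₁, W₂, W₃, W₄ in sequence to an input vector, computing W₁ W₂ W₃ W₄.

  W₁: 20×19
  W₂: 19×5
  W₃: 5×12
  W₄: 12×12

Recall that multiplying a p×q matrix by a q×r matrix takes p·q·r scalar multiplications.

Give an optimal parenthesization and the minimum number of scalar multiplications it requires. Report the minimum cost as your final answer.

Adjacent pairs: W₁W₂ = 20·19·5 = 1900; W₂W₃ = 19·5·12 = 1140; W₃W₄ = 5·12·12 = 720.
Length 3: W₁..W₃: k=1: 0+1140+20·19·12=5700; k=2: 1900+0+20·5·12=3100 → min 3100 | W₂..W₄: k=2: 0+720+19·5·12=1860; k=3: 1140+0+19·12·12=3876 → min 1860.
Length 4: W₁..W₄: k=1: 0+1860+20·19·12=6420; k=2: 1900+720+20·5·12=3820; k=3: 3100+0+20·12·12=5980 → min 3820.
Optimal parenthesization: ((W₁ W₂) (W₃ W₄)) with cost 3820.

3820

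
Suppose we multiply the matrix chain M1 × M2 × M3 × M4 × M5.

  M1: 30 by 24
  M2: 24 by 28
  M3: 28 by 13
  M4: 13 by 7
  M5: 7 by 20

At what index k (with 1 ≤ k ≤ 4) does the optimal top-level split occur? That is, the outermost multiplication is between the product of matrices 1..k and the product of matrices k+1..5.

Adjacent pairs: M1M2 = 30·24·28 = 20160; M2M3 = 24·28·13 = 8736; M3M4 = 28·13·7 = 2548; M4M5 = 13·7·20 = 1820.
Length 3: M1..M3: k=1: 0+8736+30·24·13=18096; k=2: 20160+0+30·28·13=31080 → min 18096 | M2..M4: k=2: 0+2548+24·28·7=7252; k=3: 8736+0+24·13·7=10920 → min 7252 | M3..M5: k=3: 0+1820+28·13·20=9100; k=4: 2548+0+28·7·20=6468 → min 6468.
Length 4: M1..M4: k=1: 0+7252+30·24·7=12292; k=2: 20160+2548+30·28·7=28588; k=3: 18096+0+30·13·7=20826 → min 12292 | M2..M5: k=2: 0+6468+24·28·20=19908; k=3: 8736+1820+24·13·20=16796; k=4: 7252+0+24·7·20=10612 → min 10612.
Top-level splits: k=1: (M1..M1)·(M2..M5) → 0+10612+30·24·20 = 25012; k=2: (M1..M2)·(M3..M5) → 20160+6468+30·28·20 = 43428; k=3: (M1..M3)·(M4..M5) → 18096+1820+30·13·20 = 27716; k=4: (M1..M4)·(M5..M5) → 12292+0+30·7·20 = 16492.
Best split is after M4, i.e. k = 4.

4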